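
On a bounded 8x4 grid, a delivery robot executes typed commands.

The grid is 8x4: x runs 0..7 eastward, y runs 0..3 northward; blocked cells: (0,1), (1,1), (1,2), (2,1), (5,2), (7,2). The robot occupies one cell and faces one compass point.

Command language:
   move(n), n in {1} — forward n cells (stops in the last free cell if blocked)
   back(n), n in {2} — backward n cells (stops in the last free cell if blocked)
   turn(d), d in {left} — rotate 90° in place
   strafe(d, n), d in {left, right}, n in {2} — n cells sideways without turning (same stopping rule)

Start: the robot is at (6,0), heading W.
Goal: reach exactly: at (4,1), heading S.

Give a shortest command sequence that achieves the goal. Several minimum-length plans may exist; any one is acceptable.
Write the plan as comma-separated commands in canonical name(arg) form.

start: at (6,0), heading W
[1] after strafe(right, 2): at (6,2), heading W
[2] after turn(left): at (6,2), heading S
[3] after move(1): at (6,1), heading S
[4] after strafe(right, 2): at (4,1), heading S
minimal: 4 command(s), checked below 4.

strafe(right, 2), turn(left), move(1), strafe(right, 2)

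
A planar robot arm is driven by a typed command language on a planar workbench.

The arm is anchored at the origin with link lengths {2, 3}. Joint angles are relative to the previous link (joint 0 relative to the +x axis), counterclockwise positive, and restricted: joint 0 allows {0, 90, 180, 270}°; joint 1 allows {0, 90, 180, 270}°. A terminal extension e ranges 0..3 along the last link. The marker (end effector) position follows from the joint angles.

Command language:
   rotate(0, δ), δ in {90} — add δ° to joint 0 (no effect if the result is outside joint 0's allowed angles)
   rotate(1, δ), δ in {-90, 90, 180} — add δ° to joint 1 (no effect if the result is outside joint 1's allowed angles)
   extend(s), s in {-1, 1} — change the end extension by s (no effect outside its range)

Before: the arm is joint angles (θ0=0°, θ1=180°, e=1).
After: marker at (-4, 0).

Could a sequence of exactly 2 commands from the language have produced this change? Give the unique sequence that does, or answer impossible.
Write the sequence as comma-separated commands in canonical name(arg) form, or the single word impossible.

start: joint angles (θ0=0°, θ1=180°, e=1)
step 1 (extend(1)): joint angles (θ0=0°, θ1=180°, e=2)
step 2 (extend(1)): joint angles (θ0=0°, θ1=180°, e=3)
no rival 2-sequence matches.

extend(1), extend(1)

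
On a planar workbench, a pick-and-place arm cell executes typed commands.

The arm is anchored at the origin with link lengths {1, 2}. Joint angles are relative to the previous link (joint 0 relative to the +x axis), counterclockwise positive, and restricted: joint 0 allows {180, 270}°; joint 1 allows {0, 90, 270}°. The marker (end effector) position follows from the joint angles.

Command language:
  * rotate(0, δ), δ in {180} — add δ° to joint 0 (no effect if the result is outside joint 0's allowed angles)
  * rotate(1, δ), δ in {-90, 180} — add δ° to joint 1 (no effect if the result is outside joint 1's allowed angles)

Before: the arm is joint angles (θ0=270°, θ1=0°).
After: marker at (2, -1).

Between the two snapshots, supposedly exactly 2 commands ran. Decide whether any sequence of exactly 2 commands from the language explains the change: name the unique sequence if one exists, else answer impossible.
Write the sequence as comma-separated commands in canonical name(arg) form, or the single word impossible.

rotate(1, -90), rotate(1, 180)

key: running rotate(1, 180) before rotate(1, -90) would end elsewhere — order is forced
initial: joint angles (θ0=270°, θ1=0°)
t=1 rotate(1, -90) ⇒ joint angles (θ0=270°, θ1=270°)
t=2 rotate(1, 180) ⇒ joint angles (θ0=270°, θ1=90°)
uniquely the one of 9 2-step routes that fits.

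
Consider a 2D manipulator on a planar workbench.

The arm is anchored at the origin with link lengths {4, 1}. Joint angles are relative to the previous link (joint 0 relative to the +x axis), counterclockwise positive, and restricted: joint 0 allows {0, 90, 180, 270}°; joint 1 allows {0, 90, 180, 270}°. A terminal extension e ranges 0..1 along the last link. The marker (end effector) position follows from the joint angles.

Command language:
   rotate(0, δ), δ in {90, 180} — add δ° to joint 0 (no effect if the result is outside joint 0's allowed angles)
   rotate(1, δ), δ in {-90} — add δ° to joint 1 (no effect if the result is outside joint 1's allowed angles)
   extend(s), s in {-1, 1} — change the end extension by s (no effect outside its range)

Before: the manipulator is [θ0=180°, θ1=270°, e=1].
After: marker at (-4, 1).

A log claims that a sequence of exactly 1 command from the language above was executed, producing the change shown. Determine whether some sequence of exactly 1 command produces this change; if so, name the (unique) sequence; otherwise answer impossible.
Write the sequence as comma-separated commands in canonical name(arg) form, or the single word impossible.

extend(-1)

begin: [θ0=180°, θ1=270°, e=1]
t=1 extend(-1) ⇒ [θ0=180°, θ1=270°, e=0]
all 5 alternatives checked — unique.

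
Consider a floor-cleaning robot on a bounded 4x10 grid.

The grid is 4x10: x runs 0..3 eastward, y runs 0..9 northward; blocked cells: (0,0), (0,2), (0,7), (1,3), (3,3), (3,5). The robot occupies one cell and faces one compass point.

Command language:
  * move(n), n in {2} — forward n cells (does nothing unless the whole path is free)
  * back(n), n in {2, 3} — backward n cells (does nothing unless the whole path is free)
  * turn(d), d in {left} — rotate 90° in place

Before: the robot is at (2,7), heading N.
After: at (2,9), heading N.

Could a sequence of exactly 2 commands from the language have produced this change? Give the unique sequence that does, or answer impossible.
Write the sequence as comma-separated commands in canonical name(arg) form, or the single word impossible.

move(2), move(2)

key: still facing N at the end — nothing in the sequence rotates
initial: at (2,7), heading N
1. move(2) → at (2,9), heading N
2. move(2) → at (2,9), heading N
no rival 2-sequence matches.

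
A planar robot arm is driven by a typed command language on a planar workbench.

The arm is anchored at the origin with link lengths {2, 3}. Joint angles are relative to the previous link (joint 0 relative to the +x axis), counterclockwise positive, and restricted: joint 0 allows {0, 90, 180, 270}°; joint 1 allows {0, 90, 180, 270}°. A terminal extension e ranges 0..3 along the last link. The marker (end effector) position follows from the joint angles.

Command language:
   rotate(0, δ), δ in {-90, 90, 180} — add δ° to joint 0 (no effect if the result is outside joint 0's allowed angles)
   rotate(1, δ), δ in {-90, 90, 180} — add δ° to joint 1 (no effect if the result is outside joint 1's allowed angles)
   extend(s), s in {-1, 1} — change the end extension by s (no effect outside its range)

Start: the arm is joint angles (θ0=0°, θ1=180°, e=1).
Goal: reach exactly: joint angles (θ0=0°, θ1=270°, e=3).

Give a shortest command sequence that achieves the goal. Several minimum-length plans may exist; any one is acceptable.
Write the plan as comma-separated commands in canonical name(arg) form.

rotate(1, 90), extend(1), extend(1)

from: joint angles (θ0=0°, θ1=180°, e=1)
1. rotate(1, 90) → joint angles (θ0=0°, θ1=270°, e=1)
2. extend(1) → joint angles (θ0=0°, θ1=270°, e=2)
3. extend(1) → joint angles (θ0=0°, θ1=270°, e=3)
nothing shorter than 3 reaches the goal.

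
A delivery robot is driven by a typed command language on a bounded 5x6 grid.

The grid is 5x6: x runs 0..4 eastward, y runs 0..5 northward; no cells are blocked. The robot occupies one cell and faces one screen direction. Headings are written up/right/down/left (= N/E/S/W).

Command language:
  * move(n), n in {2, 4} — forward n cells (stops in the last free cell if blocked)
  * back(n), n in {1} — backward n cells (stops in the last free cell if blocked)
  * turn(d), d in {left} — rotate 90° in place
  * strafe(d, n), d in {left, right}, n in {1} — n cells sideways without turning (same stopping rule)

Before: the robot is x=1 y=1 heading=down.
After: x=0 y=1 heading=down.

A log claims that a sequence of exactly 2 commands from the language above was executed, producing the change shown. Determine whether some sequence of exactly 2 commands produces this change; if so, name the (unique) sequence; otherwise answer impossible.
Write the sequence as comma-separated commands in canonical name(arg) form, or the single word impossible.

strafe(right, 1), strafe(right, 1)

key: heading stays S — no command in the sequence turns
begin: x=1 y=1 heading=down
[1] after strafe(right, 1): x=0 y=1 heading=down
[2] after strafe(right, 1): x=0 y=1 heading=down
uniquely the one of 36 2-step routes that fits.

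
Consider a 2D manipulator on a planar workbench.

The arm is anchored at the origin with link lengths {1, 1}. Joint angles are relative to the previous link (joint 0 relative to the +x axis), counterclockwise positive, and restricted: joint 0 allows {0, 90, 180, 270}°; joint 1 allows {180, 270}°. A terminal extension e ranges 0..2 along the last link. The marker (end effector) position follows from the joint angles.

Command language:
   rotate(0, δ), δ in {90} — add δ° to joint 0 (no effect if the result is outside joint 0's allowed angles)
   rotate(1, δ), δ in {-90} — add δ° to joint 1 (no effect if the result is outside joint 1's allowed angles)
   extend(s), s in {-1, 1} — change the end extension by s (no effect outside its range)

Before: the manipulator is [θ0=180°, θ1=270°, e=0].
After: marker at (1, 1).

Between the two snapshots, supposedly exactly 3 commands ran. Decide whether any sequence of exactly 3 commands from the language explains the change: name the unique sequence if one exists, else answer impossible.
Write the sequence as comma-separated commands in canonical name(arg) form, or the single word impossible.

t0: [θ0=180°, θ1=270°, e=0]
step 1 (rotate(0, 90)): [θ0=270°, θ1=270°, e=0]
step 2 (rotate(0, 90)): [θ0=0°, θ1=270°, e=0]
step 3 (rotate(0, 90)): [θ0=90°, θ1=270°, e=0]
no rival 3-sequence matches.

rotate(0, 90), rotate(0, 90), rotate(0, 90)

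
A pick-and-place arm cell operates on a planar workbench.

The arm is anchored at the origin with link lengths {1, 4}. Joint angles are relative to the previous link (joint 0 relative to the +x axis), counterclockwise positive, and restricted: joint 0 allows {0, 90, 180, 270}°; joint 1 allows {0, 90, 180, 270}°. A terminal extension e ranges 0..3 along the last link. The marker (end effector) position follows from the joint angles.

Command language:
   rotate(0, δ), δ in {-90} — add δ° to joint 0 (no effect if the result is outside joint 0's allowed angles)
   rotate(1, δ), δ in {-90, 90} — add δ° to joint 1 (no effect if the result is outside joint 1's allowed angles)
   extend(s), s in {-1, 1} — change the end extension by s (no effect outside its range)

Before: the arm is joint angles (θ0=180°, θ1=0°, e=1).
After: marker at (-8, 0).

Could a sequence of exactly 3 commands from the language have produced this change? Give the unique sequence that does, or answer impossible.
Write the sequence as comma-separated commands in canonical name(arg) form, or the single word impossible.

start: joint angles (θ0=180°, θ1=0°, e=1)
t=1 extend(1) ⇒ joint angles (θ0=180°, θ1=0°, e=2)
t=2 extend(1) ⇒ joint angles (θ0=180°, θ1=0°, e=3)
t=3 extend(1) ⇒ joint angles (θ0=180°, θ1=0°, e=3)
uniquely the one of 125 3-step routes that fits.

extend(1), extend(1), extend(1)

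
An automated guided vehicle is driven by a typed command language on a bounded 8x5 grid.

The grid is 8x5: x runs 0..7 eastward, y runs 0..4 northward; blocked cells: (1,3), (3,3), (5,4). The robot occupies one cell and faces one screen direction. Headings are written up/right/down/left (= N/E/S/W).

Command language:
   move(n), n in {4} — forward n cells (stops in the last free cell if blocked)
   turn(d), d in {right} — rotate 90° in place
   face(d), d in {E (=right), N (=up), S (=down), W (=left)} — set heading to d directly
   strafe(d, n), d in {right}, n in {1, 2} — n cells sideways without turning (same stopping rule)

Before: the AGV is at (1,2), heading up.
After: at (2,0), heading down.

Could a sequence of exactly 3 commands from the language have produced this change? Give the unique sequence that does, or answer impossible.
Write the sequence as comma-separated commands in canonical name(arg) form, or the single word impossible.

key: running move(4) before strafe(right, 1) would end elsewhere — order is forced
start: at (1,2), heading up
t=1 strafe(right, 1) ⇒ at (2,2), heading up
t=2 face(S) ⇒ at (2,2), heading down
t=3 move(4) ⇒ at (2,0), heading down
no rival 3-sequence matches.

strafe(right, 1), face(S), move(4)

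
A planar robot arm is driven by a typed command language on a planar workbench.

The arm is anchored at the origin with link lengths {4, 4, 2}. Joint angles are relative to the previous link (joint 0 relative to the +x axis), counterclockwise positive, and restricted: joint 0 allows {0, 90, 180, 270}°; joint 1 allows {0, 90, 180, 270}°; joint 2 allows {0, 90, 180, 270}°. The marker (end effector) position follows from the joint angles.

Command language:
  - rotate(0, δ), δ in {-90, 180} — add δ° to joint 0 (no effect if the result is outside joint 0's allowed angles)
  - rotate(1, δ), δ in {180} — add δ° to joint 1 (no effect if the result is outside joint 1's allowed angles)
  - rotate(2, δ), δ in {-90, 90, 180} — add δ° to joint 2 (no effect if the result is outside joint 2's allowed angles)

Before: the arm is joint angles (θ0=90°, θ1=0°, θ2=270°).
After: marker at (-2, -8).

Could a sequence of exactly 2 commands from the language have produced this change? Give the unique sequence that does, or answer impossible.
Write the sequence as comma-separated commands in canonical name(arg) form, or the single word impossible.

rotate(0, -90), rotate(0, -90)

start: joint angles (θ0=90°, θ1=0°, θ2=270°)
1. rotate(0, -90) → joint angles (θ0=0°, θ1=0°, θ2=270°)
2. rotate(0, -90) → joint angles (θ0=270°, θ1=0°, θ2=270°)
no rival 2-sequence matches.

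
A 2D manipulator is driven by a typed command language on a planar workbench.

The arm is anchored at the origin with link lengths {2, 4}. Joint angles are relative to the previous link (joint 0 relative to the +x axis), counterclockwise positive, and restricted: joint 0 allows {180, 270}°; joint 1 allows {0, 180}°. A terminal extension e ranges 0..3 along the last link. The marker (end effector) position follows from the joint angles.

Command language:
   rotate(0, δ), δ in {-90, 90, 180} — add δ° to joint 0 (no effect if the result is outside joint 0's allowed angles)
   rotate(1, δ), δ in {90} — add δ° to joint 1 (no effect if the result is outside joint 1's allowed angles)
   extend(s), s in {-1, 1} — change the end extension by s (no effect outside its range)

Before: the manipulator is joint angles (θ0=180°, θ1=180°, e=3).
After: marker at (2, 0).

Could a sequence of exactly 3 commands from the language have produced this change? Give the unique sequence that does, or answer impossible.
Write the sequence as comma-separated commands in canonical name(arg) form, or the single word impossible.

extend(-1), extend(-1), extend(-1)

initial: joint angles (θ0=180°, θ1=180°, e=3)
step 1 (extend(-1)): joint angles (θ0=180°, θ1=180°, e=2)
step 2 (extend(-1)): joint angles (θ0=180°, θ1=180°, e=1)
step 3 (extend(-1)): joint angles (θ0=180°, θ1=180°, e=0)
no other 3-command option fits: unique.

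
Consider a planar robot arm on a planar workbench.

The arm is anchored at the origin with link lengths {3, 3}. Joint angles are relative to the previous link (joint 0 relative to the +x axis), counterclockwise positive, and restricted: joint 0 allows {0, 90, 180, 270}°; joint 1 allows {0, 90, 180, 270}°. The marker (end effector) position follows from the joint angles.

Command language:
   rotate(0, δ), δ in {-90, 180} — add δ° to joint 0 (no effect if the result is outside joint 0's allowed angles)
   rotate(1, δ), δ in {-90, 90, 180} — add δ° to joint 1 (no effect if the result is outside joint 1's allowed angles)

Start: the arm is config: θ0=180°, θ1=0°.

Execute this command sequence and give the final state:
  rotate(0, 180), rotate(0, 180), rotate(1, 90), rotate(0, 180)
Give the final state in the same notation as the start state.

t0: config: θ0=180°, θ1=0°
t=1 rotate(0, 180) ⇒ config: θ0=0°, θ1=0°
t=2 rotate(0, 180) ⇒ config: θ0=180°, θ1=0°
t=3 rotate(1, 90) ⇒ config: θ0=180°, θ1=90°
t=4 rotate(0, 180) ⇒ config: θ0=0°, θ1=90°

config: θ0=0°, θ1=90°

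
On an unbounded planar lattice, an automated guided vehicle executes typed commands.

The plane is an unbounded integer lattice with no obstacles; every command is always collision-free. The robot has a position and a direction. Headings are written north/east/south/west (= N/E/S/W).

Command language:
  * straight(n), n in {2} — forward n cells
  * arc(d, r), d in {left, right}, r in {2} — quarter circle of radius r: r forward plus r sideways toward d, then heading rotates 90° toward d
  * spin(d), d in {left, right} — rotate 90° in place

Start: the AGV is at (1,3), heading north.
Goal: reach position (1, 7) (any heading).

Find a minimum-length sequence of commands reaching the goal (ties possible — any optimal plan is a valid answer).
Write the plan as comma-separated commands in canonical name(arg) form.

straight(2), straight(2)

begin: at (1,3), heading north
1. straight(2) → at (1,5), heading north
2. straight(2) → at (1,7), heading north
shorter routes all fall short; 2 is best.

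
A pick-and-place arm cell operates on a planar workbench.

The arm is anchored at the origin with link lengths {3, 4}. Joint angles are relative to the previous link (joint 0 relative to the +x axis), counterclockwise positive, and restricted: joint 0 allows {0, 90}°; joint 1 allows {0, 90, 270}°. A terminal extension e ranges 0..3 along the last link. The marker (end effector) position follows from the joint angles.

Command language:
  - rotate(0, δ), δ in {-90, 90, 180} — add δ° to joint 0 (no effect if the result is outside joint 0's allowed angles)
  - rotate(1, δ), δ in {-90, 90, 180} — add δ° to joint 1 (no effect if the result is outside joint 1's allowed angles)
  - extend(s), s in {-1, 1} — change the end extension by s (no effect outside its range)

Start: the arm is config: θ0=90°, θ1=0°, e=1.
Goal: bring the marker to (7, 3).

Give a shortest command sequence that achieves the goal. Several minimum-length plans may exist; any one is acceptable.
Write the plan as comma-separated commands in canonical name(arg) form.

extend(1), extend(1), rotate(1, -90)

begin: config: θ0=90°, θ1=0°, e=1
[1] after extend(1): config: θ0=90°, θ1=0°, e=2
[2] after extend(1): config: θ0=90°, θ1=0°, e=3
[3] after rotate(1, -90): config: θ0=90°, θ1=270°, e=3
minimal: 3 command(s), checked below 3.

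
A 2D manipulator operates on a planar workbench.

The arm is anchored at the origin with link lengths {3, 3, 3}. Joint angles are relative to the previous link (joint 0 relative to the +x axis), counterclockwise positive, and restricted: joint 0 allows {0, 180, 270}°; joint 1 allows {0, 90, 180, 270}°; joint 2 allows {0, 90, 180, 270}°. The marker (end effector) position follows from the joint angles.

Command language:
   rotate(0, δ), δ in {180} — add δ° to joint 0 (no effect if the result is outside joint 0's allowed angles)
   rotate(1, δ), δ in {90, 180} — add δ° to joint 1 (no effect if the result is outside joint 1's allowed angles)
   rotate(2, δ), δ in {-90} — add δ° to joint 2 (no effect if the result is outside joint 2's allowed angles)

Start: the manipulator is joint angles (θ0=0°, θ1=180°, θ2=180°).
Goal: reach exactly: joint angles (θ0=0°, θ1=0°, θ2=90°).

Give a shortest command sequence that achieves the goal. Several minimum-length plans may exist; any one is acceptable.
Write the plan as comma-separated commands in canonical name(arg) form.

t0: joint angles (θ0=0°, θ1=180°, θ2=180°)
step 1 (rotate(2, -90)): joint angles (θ0=0°, θ1=180°, θ2=90°)
step 2 (rotate(1, 180)): joint angles (θ0=0°, θ1=0°, θ2=90°)
nothing shorter than 2 reaches the goal.

rotate(2, -90), rotate(1, 180)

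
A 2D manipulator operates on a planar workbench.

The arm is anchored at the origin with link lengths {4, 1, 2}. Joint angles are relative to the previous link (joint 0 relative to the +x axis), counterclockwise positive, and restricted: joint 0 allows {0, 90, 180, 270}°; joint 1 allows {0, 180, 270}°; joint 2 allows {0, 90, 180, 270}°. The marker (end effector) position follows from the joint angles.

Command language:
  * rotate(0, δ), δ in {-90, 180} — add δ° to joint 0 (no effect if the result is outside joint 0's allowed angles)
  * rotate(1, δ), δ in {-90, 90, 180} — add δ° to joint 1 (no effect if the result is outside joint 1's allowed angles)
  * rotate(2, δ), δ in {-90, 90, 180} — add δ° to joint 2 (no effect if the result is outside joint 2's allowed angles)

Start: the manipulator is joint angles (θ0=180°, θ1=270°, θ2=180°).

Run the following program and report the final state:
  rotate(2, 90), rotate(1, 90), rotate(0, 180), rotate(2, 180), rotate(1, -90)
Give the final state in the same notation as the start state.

begin: joint angles (θ0=180°, θ1=270°, θ2=180°)
1. rotate(2, 90) → joint angles (θ0=180°, θ1=270°, θ2=270°)
2. rotate(1, 90) → joint angles (θ0=180°, θ1=0°, θ2=270°)
3. rotate(0, 180) → joint angles (θ0=0°, θ1=0°, θ2=270°)
4. rotate(2, 180) → joint angles (θ0=0°, θ1=0°, θ2=90°)
5. rotate(1, -90) → joint angles (θ0=0°, θ1=270°, θ2=90°)

joint angles (θ0=0°, θ1=270°, θ2=90°)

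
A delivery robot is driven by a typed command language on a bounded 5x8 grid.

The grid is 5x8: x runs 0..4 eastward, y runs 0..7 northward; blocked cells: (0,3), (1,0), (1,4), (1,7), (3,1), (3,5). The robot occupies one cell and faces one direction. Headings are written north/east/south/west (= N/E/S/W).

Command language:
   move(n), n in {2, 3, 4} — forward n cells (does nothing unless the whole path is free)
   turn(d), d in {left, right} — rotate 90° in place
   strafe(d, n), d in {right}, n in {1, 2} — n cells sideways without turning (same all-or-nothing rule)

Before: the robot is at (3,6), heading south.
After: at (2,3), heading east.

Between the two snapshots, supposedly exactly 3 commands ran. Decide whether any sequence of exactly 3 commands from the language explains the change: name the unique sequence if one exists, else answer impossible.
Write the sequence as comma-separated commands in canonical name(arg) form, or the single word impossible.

key: position moved to (2,3) AND the heading swung to E — translation plus rotation needed
from: at (3,6), heading south
t=1 strafe(right, 1) ⇒ at (2,6), heading south
t=2 move(3) ⇒ at (2,3), heading south
t=3 turn(left) ⇒ at (2,3), heading east
no other 3-command option fits: unique.

strafe(right, 1), move(3), turn(left)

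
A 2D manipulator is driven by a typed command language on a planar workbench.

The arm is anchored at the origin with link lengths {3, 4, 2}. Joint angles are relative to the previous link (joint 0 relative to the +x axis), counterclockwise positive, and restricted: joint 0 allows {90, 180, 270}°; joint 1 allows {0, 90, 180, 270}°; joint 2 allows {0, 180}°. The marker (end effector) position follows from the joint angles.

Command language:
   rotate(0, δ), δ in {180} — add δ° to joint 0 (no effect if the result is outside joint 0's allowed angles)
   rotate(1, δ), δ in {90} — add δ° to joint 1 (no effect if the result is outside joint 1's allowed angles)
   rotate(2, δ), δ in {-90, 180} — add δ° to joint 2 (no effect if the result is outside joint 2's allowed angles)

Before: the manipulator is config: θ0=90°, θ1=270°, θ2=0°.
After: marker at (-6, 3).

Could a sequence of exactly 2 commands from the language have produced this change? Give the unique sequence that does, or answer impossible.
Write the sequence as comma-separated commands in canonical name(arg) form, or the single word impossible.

rotate(1, 90), rotate(1, 90)

from: config: θ0=90°, θ1=270°, θ2=0°
[1] after rotate(1, 90): config: θ0=90°, θ1=0°, θ2=0°
[2] after rotate(1, 90): config: θ0=90°, θ1=90°, θ2=0°
no other 2-command option fits: unique.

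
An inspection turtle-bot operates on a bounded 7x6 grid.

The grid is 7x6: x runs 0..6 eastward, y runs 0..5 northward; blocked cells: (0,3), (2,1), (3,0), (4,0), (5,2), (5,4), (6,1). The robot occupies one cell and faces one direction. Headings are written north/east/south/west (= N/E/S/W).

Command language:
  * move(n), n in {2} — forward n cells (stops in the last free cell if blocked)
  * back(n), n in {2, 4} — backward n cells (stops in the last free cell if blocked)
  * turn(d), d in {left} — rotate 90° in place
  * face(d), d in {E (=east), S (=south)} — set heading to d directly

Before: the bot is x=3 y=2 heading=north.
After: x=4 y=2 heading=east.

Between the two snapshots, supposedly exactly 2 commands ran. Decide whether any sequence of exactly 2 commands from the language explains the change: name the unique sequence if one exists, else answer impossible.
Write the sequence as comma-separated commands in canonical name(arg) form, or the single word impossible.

key: running move(2) before face(E) would end elsewhere — order is forced
initial: x=3 y=2 heading=north
t=1 face(E) ⇒ x=3 y=2 heading=east
t=2 move(2) ⇒ x=4 y=2 heading=east
no rival 2-sequence matches.

face(E), move(2)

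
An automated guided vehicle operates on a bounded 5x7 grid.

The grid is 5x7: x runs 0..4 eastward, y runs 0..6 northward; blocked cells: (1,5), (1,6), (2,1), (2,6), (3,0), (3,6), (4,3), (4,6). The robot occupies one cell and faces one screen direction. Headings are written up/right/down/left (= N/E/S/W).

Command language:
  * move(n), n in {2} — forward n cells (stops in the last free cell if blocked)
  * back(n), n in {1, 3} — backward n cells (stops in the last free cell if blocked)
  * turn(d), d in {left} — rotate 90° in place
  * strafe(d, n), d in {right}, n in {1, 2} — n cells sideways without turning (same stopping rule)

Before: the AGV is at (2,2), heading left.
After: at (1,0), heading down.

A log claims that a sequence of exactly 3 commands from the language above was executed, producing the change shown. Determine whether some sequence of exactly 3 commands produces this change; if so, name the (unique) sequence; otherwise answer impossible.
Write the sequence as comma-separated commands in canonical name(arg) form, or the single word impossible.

turn(left), strafe(right, 1), move(2)

key: running move(2) before turn(left) would end elsewhere — order is forced
from: at (2,2), heading left
t=1 turn(left) ⇒ at (2,2), heading down
t=2 strafe(right, 1) ⇒ at (1,2), heading down
t=3 move(2) ⇒ at (1,0), heading down
no other 3-command option fits: unique.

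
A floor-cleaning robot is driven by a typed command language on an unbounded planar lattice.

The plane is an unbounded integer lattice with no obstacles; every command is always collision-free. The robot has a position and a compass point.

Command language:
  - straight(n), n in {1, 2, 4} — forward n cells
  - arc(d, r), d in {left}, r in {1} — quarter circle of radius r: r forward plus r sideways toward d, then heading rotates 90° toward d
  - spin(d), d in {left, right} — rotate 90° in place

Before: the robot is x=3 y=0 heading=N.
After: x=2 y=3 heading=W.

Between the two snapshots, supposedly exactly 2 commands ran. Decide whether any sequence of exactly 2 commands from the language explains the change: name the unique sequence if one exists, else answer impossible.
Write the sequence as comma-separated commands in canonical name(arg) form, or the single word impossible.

straight(2), arc(left, 1)

key: cell and facing (now W) both changed — the 2 commands mix motion and turning
from: x=3 y=0 heading=N
1. straight(2) → x=3 y=2 heading=N
2. arc(left, 1) → x=2 y=3 heading=W
all 36 alternatives checked — unique.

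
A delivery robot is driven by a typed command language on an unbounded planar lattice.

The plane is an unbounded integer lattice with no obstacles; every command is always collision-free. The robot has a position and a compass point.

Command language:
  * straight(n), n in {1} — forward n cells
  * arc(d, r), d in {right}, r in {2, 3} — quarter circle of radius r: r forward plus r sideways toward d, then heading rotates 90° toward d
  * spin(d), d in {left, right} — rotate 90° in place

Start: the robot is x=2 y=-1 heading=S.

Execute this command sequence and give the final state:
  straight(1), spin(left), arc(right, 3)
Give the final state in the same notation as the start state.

initial: x=2 y=-1 heading=S
[1] after straight(1): x=2 y=-2 heading=S
[2] after spin(left): x=2 y=-2 heading=E
[3] after arc(right, 3): x=5 y=-5 heading=S

x=5 y=-5 heading=S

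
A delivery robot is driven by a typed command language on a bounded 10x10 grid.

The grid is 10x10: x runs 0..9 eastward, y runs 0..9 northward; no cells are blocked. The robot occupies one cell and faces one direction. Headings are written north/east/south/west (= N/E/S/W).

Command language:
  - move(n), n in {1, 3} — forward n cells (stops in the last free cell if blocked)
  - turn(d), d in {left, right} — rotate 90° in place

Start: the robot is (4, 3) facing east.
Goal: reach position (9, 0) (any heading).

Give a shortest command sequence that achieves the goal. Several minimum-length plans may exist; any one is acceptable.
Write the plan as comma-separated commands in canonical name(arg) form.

move(3), move(3), turn(right), move(3)

begin: (4, 3) facing east
[1] after move(3): (7, 3) facing east
[2] after move(3): (9, 3) facing east
[3] after turn(right): (9, 3) facing south
[4] after move(3): (9, 0) facing south
nothing shorter than 4 reaches the goal.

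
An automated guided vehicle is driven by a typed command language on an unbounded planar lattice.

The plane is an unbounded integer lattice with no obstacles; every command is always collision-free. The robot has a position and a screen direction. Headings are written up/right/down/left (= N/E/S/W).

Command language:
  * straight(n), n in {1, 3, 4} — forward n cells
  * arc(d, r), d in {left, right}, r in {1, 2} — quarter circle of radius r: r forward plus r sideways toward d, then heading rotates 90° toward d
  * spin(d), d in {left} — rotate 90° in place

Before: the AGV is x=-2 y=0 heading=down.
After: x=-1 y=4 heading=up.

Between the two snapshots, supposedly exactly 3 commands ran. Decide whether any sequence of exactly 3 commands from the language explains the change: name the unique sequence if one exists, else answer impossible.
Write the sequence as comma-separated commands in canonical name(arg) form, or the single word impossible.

key: cell and facing (now N) both changed — the 3 commands mix motion and turning
t0: x=-2 y=0 heading=down
[1] after spin(left): x=-2 y=0 heading=right
[2] after arc(left, 1): x=-1 y=1 heading=up
[3] after straight(3): x=-1 y=4 heading=up
no other 3-command option fits: unique.

spin(left), arc(left, 1), straight(3)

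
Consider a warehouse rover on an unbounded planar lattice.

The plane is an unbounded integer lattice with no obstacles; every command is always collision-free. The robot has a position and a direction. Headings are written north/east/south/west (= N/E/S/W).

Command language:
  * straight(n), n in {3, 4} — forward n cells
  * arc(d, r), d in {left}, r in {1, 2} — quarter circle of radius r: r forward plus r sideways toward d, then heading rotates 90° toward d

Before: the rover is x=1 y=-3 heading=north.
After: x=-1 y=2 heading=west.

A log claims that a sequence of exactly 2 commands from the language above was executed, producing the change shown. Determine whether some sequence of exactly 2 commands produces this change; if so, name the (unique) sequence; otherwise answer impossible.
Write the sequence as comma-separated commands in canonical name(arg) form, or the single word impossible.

straight(3), arc(left, 2)

key: cell and facing (now W) both changed — the 2 commands mix motion and turning
start: x=1 y=-3 heading=north
step 1 (straight(3)): x=1 y=0 heading=north
step 2 (arc(left, 2)): x=-1 y=2 heading=west
all 16 alternatives checked — unique.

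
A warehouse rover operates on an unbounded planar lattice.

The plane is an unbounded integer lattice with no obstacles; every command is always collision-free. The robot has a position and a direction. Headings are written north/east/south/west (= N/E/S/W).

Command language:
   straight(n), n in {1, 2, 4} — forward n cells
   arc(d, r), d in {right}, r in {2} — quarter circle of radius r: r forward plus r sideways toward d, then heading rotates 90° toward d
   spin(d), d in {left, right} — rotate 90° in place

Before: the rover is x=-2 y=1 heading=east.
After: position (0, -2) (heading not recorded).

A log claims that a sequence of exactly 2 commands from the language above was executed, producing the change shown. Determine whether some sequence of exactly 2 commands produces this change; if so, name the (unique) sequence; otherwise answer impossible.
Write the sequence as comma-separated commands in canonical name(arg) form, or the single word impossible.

key: order matters: swapping arc(right, 2) and straight(1) lands elsewhere
t0: x=-2 y=1 heading=east
t=1 arc(right, 2) ⇒ x=0 y=-1 heading=south
t=2 straight(1) ⇒ x=0 y=-2 heading=south
no other 2-command option fits: unique.

arc(right, 2), straight(1)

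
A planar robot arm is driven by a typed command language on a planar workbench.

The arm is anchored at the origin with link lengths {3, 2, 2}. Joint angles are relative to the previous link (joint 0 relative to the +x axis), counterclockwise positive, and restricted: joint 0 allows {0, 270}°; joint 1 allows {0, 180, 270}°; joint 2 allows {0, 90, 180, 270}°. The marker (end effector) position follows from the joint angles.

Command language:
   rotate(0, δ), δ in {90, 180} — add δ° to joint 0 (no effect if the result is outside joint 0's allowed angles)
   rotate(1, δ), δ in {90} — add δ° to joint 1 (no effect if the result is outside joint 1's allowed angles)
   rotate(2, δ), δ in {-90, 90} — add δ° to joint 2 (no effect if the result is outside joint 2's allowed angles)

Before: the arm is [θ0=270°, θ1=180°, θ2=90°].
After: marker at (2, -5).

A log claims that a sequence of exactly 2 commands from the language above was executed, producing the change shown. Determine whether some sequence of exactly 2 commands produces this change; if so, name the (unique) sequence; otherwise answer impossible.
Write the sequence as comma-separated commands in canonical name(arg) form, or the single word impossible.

rotate(1, 90), rotate(1, 90)

t0: [θ0=270°, θ1=180°, θ2=90°]
t=1 rotate(1, 90) ⇒ [θ0=270°, θ1=270°, θ2=90°]
t=2 rotate(1, 90) ⇒ [θ0=270°, θ1=0°, θ2=90°]
no rival 2-sequence matches.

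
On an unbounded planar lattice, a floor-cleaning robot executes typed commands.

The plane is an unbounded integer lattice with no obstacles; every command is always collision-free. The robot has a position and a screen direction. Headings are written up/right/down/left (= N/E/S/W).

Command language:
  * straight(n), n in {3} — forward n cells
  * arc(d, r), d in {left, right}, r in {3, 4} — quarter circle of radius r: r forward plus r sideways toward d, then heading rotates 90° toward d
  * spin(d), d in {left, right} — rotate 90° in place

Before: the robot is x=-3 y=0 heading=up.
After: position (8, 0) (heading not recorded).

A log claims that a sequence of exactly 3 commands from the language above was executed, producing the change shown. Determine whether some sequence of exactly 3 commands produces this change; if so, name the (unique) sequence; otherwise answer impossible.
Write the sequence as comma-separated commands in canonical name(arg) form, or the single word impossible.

start: x=-3 y=0 heading=up
step 1 (arc(right, 4)): x=1 y=4 heading=right
step 2 (straight(3)): x=4 y=4 heading=right
step 3 (arc(right, 4)): x=8 y=0 heading=down
no rival 3-sequence matches.

arc(right, 4), straight(3), arc(right, 4)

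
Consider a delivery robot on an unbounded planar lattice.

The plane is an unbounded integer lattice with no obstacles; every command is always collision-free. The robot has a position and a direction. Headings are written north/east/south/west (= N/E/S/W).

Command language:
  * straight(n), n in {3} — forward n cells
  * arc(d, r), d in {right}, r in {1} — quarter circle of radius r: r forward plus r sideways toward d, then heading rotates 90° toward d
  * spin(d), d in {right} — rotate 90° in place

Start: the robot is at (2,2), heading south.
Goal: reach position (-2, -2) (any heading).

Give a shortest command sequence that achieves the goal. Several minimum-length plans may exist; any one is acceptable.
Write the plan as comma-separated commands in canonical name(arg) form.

straight(3), arc(right, 1), straight(3)

from: at (2,2), heading south
t=1 straight(3) ⇒ at (2,-1), heading south
t=2 arc(right, 1) ⇒ at (1,-2), heading west
t=3 straight(3) ⇒ at (-2,-2), heading west
no 2-step plan works, so 3 is optimal.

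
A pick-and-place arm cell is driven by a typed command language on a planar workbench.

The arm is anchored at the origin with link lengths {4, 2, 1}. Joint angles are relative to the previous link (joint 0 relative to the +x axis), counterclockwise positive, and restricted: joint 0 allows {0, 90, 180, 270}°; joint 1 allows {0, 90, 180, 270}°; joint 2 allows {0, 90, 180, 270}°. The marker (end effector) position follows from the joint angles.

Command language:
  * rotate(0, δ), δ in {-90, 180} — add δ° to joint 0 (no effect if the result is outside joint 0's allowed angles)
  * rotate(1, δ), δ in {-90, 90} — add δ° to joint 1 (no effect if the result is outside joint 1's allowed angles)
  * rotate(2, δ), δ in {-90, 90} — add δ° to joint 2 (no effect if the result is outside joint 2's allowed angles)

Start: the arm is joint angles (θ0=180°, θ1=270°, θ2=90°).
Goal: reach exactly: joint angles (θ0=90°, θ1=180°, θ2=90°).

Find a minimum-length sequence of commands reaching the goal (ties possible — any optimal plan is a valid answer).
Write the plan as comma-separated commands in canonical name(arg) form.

t0: joint angles (θ0=180°, θ1=270°, θ2=90°)
[1] after rotate(1, -90): joint angles (θ0=180°, θ1=180°, θ2=90°)
[2] after rotate(0, -90): joint angles (θ0=90°, θ1=180°, θ2=90°)
no 1-step plan works, so 2 is optimal.

rotate(1, -90), rotate(0, -90)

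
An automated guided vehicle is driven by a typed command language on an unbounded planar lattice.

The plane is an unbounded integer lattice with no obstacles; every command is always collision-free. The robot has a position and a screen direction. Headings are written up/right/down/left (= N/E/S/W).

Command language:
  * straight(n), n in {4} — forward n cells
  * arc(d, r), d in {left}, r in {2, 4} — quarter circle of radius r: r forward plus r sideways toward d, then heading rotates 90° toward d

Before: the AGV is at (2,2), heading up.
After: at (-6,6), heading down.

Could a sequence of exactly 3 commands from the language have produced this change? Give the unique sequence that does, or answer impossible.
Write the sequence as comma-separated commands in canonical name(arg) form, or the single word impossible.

key: position moved to (-6,6) AND the heading swung to S — translation plus rotation needed
t0: at (2,2), heading up
1. straight(4) → at (2,6), heading up
2. arc(left, 4) → at (-2,10), heading left
3. arc(left, 4) → at (-6,6), heading down
all 27 alternatives checked — unique.

straight(4), arc(left, 4), arc(left, 4)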